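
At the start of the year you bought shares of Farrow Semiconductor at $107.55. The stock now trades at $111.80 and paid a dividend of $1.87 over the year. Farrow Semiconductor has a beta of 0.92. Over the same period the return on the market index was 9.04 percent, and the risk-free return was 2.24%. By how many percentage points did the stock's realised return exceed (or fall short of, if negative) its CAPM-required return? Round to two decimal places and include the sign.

Realised HPR = (P1 + D1 − P0) / P0 = (111.80 + 1.87 − 107.55) / 107.55 = 6.12 / 107.55 = 5.6904%
MRP = 9.04% − 2.24% = 6.80%
CAPM required = R_f + β·MRP = 2.24% + 0.92 × 6.80% = 8.4960%
α = realised − required = 5.6904% − 8.4960% = -2.81%

-2.81%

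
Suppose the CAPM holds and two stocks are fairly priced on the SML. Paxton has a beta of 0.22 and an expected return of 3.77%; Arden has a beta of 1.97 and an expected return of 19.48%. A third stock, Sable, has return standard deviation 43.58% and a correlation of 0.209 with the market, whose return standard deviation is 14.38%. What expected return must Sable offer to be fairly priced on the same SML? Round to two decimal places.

MRP = (19.48% − 3.77%) / (1.97 − 0.22) = 8.9771%
R_f = 3.77% − 0.22 × 8.9771% = 1.7950%
β_Sable = ρ·σ_i/σ_m = 0.209 × 43.58 / 14.38 = 0.6334
E(R_Sable) = R_f + β × MRP = 1.7950% + 0.6334 × 8.9771% = 7.48%

7.48%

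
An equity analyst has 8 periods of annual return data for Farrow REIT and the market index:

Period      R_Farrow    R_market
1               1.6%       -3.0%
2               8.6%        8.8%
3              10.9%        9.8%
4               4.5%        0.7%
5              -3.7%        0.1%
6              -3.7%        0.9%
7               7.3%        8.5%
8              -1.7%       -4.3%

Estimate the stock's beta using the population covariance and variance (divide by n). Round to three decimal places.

0.842

Mean R_i = (1.6 + 8.6 + 10.9 + 4.5 − 3.7 − 3.7 + 7.3 − 1.7) / 8 = 2.9750%
Mean R_m = (-3.0 + 8.8 + 9.8 + 0.7 + 0.1 + 0.9 + 8.5 − 4.3) / 8 = 2.6875%
Σ(R_i − R̄_i)(R_m − R̄_m) = 182.5475  ⇒  Cov = 182.5475 / 8 = 22.8184
Σ(R_m − R̄_m)² = 216.7488  ⇒  Var(R_m) = 216.7488 / 8 = 27.0936
β = Cov / Var(R_m) = 22.8184 / 27.0936 = 0.8422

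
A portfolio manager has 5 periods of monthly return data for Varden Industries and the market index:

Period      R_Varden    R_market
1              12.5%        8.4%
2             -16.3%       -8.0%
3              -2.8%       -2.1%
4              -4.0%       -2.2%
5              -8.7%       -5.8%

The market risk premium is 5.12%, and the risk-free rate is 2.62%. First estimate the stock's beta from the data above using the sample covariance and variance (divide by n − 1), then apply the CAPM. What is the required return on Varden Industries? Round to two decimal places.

Mean R_i = (12.5 − 16.3 − 2.8 − 4.0 − 8.7) / 5 = -3.8600%
Mean R_m = (8.4 − 8.0 − 2.1 − 2.2 − 5.8) / 5 = -1.9400%
Σ(R_i − R̄_i)(R_m − R̄_m) = 263.0980  ⇒  Cov = 263.0980 / 4 = 65.7745
Σ(R_m − R̄_m)² = 158.6320  ⇒  Var(R_m) = 158.6320 / 4 = 39.6580
β = Cov / Var(R_m) = 65.7745 / 39.6580 = 1.6585
E(R) = R_f + β × MRP = 2.62% + 1.6585 × 5.12% = 11.11%

11.11%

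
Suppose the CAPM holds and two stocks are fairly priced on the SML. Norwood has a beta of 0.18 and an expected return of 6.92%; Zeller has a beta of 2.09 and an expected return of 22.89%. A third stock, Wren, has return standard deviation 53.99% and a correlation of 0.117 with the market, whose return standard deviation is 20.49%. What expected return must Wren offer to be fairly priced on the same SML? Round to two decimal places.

7.99%

MRP = (22.89% − 6.92%) / (2.09 − 0.18) = 8.3613%
R_f = 6.92% − 0.18 × 8.3613% = 5.4150%
β_Wren = ρ·σ_i/σ_m = 0.117 × 53.99 / 20.49 = 0.3083
E(R_Wren) = R_f + β × MRP = 5.4150% + 0.3083 × 8.3613% = 7.99%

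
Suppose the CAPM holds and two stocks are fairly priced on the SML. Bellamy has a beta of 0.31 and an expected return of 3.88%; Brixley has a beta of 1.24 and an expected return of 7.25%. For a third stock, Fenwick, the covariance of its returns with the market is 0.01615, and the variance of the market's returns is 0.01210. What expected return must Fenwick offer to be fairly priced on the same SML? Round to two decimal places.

7.59%

MRP = (7.25% − 3.88%) / (1.24 − 0.31) = 3.6237%
R_f = 3.88% − 0.31 × 3.6237% = 2.7567%
β_Fenwick = Cov / Var(R_m) = 0.01615 / 0.01210 = 1.3347
E(R_Fenwick) = R_f + β × MRP = 2.7567% + 1.3347 × 3.6237% = 7.59%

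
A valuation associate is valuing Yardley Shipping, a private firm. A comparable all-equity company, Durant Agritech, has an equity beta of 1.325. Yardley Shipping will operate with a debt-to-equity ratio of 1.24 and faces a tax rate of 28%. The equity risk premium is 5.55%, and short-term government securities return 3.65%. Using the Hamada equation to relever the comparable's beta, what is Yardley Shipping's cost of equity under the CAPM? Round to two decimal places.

β_L = β_U × [1 + (1 − t)(D/E)] = 1.325 × [1 + (1 − 0.28) × 1.24]
    = 1.325 × [1 + 0.72 × 1.24] = 1.325 × 1.8928 = 2.5080
E(R) = R_f + β_L × MRP = 3.65% + 2.5080 × 5.55% = 17.57%

17.57%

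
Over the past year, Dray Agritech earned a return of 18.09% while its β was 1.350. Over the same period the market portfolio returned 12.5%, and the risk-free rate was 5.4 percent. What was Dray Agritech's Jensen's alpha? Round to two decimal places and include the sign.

Market excess return = 12.5% − 5.4% = 7.10%
CAPM benchmark = R_f + β(R_m − R_f) = 5.4% + 1.350 × 7.1% = 14.9850%
α = actual − benchmark = 18.09% − 14.9850% = +3.11%

+3.11%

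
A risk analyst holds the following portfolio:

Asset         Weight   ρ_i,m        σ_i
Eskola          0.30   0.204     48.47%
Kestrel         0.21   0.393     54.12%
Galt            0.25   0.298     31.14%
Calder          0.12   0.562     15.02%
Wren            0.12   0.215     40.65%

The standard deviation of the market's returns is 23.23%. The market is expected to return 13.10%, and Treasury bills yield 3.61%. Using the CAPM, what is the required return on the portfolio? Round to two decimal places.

8.44%

β_Eskola = 0.204 × 48.47% / 23.23% = 0.4257
β_Kestrel = 0.393 × 54.12% / 23.23% = 0.9156
β_Galt = 0.298 × 31.14% / 23.23% = 0.3995
β_Calder = 0.562 × 15.02% / 23.23% = 0.3634
β_Wren = 0.215 × 40.65% / 23.23% = 0.3762
β_P = Σ w_i β_i = 0.30×0.4257 + 0.21×0.9156 + 0.25×0.3995 + 0.12×0.3634 + 0.12×0.3762 = 0.5086
MRP = 13.10% − 3.61% = 9.49%
E(R_P) = R_f + β_P × MRP = 3.61% + 0.5086 × 9.49% = 8.44%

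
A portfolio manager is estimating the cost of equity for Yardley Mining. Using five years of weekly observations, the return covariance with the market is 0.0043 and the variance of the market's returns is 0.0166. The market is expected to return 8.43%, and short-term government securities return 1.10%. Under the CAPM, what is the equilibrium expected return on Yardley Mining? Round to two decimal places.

β = Cov(R_i, R_m) / Var(R_m) = 0.0043 / 0.0166 = 0.2590
MRP = 8.43% − 1.10% = 7.33%
E(R) = R_f + β × MRP = 1.10% + 0.2590 × 7.33% = 3.00%

3.00%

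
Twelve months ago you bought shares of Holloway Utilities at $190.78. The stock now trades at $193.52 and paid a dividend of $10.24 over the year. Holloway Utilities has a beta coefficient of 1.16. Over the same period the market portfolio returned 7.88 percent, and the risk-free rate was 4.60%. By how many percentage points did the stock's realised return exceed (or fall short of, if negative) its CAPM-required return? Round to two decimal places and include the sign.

-1.60%

Realised HPR = (P1 + D1 − P0) / P0 = (193.52 + 10.24 − 190.78) / 190.78 = 12.98 / 190.78 = 6.8036%
MRP = 7.88% − 4.60% = 3.28%
CAPM required = R_f + β·MRP = 4.60% + 1.16 × 3.28% = 8.4048%
α = realised − required = 6.8036% − 8.4048% = -1.60%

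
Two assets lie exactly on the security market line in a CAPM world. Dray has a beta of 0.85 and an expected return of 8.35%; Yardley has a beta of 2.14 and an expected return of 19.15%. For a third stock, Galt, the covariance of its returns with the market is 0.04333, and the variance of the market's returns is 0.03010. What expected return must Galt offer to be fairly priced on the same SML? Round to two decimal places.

MRP = (19.15% − 8.35%) / (2.14 − 0.85) = 8.3721%
R_f = 8.35% − 0.85 × 8.3721% = 1.2337%
β_Galt = Cov / Var(R_m) = 0.04333 / 0.03010 = 1.4395
E(R_Galt) = R_f + β × MRP = 1.2337% + 1.4395 × 8.3721% = 13.29%

13.29%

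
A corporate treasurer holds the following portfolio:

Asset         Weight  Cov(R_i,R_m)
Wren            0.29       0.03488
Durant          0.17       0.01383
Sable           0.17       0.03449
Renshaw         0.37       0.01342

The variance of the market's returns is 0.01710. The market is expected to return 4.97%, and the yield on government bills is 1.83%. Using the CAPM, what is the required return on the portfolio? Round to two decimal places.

6.11%

β_Wren = 0.03488 / 0.01710 = 2.0398
β_Durant = 0.01383 / 0.01710 = 0.8088
β_Sable = 0.03449 / 0.01710 = 2.0170
β_Renshaw = 0.01342 / 0.01710 = 0.7848
β_P = Σ w_i β_i = 0.29×2.0398 + 0.17×0.8088 + 0.17×2.0170 + 0.37×0.7848 = 1.3623
MRP = 4.97% − 1.83% = 3.14%
E(R_P) = R_f + β_P × MRP = 1.83% + 1.3623 × 3.14% = 6.11%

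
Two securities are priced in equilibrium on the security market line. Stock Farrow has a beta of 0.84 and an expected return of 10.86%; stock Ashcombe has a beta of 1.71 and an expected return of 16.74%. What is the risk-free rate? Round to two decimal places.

5.18%

Both satisfy E(R) = R_f + β·MRP, so the slope of the SML is
MRP = (16.74% − 10.86%) / (1.71 − 0.84) = 5.88% / 0.87 = 6.7586%
R_f = E(R_Farrow) − β_Farrow·MRP = 10.86% − 0.84 × 6.7586% = 5.1828%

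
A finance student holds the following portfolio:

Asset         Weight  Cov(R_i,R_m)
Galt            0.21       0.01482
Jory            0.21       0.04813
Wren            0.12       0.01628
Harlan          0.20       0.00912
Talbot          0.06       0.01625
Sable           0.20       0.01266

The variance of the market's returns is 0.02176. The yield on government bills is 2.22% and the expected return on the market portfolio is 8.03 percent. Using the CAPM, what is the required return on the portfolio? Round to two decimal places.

β_Galt = 0.01482 / 0.02176 = 0.6811
β_Jory = 0.04813 / 0.02176 = 2.2119
β_Wren = 0.01628 / 0.02176 = 0.7482
β_Harlan = 0.00912 / 0.02176 = 0.4191
β_Talbot = 0.01625 / 0.02176 = 0.7468
β_Sable = 0.01266 / 0.02176 = 0.5818
β_P = Σ w_i β_i = 0.21×0.6811 + 0.21×2.2119 + 0.12×0.7482 + 0.20×0.4191 + 0.06×0.7468 + 0.20×0.5818 = 0.9423
MRP = 8.03% − 2.22% = 5.81%
E(R_P) = R_f + β_P × MRP = 2.22% + 0.9423 × 5.81% = 7.69%

7.69%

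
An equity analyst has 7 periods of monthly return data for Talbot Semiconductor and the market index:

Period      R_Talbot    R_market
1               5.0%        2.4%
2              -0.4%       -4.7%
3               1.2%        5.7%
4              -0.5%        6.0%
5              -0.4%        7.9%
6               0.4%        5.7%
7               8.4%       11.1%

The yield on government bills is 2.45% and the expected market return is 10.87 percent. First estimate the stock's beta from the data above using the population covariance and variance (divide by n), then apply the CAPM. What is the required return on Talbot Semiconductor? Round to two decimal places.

4.91%

Mean R_i = (5.0 − 0.4 + 1.2 − 0.5 − 0.4 + 0.4 + 8.4) / 7 = 1.9571%
Mean R_m = (2.4 − 4.7 + 5.7 + 6.0 + 7.9 + 5.7 + 11.1) / 7 = 4.8714%
Σ(R_i − R̄_i)(R_m − R̄_m) = 43.3414  ⇒  Cov = 43.3414 / 7 = 6.1916
Σ(R_m − R̄_m)² = 148.3343  ⇒  Var(R_m) = 148.3343 / 7 = 21.1906
β = Cov / Var(R_m) = 6.1916 / 21.1906 = 0.2922
MRP = 10.87% − 2.45% = 8.42%
E(R) = R_f + β × MRP = 2.45% + 0.2922 × 8.42% = 4.91%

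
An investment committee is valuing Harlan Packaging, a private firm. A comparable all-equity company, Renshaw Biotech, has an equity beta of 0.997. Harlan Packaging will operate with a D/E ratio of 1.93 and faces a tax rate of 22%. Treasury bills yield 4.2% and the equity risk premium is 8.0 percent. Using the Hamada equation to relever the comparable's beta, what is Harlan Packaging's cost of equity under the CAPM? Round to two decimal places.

β_L = β_U × [1 + (1 − t)(D/E)] = 0.997 × [1 + (1 − 0.22) × 1.93]
    = 0.997 × [1 + 0.78 × 1.93] = 0.997 × 2.5054 = 2.4979
E(R) = R_f + β_L × MRP = 4.2% + 2.4979 × 8.0% = 24.18%

24.18%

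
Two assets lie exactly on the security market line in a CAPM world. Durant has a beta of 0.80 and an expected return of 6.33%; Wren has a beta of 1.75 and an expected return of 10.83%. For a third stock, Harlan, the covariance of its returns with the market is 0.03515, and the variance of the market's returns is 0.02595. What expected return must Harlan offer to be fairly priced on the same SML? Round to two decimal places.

8.96%

MRP = (10.83% − 6.33%) / (1.75 − 0.80) = 4.7368%
R_f = 6.33% − 0.80 × 4.7368% = 2.5406%
β_Harlan = Cov / Var(R_m) = 0.03515 / 0.02595 = 1.3545
E(R_Harlan) = R_f + β × MRP = 2.5406% + 1.3545 × 4.7368% = 8.96%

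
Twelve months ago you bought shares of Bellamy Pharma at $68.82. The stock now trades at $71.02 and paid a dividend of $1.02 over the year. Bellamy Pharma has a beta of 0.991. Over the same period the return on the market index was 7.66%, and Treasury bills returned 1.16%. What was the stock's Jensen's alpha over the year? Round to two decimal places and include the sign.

-2.92%

Realised HPR = (P1 + D1 − P0) / P0 = (71.02 + 1.02 − 68.82) / 68.82 = 3.22 / 68.82 = 4.6789%
MRP = 7.66% − 1.16% = 6.50%
CAPM required = R_f + β·MRP = 1.16% + 0.991 × 6.50% = 7.60150%
α = realised − required = 4.6789% − 7.60150% = -2.92%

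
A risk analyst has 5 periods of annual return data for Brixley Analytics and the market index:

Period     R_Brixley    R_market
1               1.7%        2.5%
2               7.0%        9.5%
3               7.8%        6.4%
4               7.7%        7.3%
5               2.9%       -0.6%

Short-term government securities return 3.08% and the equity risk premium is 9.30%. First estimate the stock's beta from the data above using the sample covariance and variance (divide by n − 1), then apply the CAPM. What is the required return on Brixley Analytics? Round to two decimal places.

Mean R_i = (1.7 + 7.0 + 7.8 + 7.7 + 2.9) / 5 = 5.4200%
Mean R_m = (2.5 + 9.5 + 6.4 + 7.3 − 0.6) / 5 = 5.0200%
Σ(R_i − R̄_i)(R_m − R̄_m) = 39.0980  ⇒  Cov = 39.0980 / 4 = 9.7745
Σ(R_m − R̄_m)² = 65.1080  ⇒  Var(R_m) = 65.1080 / 4 = 16.2770
β = Cov / Var(R_m) = 9.7745 / 16.2770 = 0.6005
E(R) = R_f + β × MRP = 3.08% + 0.6005 × 9.30% = 8.66%

8.66%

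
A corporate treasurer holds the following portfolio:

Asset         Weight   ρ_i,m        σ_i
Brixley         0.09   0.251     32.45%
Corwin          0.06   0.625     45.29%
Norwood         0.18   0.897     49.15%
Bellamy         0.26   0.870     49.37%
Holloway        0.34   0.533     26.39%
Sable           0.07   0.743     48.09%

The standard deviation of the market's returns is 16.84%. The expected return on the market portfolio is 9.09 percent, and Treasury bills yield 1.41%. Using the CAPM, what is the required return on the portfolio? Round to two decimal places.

14.55%

β_Brixley = 0.251 × 32.45% / 16.84% = 0.4837
β_Corwin = 0.625 × 45.29% / 16.84% = 1.6809
β_Norwood = 0.897 × 49.15% / 16.84% = 2.6180
β_Bellamy = 0.870 × 49.37% / 16.84% = 2.5506
β_Holloway = 0.533 × 26.39% / 16.84% = 0.8353
β_Sable = 0.743 × 48.09% / 16.84% = 2.1218
β_P = Σ w_i β_i = 0.09×0.4837 + 0.06×1.6809 + 0.18×2.6180 + 0.26×2.5506 + 0.34×0.8353 + 0.07×2.1218 = 1.7113
MRP = 9.09% − 1.41% = 7.68%
E(R_P) = R_f + β_P × MRP = 1.41% + 1.7113 × 7.68% = 14.55%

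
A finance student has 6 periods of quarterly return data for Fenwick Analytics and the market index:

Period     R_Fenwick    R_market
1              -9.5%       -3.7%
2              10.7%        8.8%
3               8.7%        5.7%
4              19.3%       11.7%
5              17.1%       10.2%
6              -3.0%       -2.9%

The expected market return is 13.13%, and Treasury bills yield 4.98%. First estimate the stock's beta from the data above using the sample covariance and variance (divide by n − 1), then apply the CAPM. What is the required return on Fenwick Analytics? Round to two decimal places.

Mean R_i = (-9.5 + 10.7 + 8.7 + 19.3 + 17.1 − 3.0) / 6 = 7.2167%
Mean R_m = (-3.7 + 8.8 + 5.7 + 11.7 + 10.2 − 2.9) / 6 = 4.9667%
Σ(R_i − R̄_i)(R_m − R̄_m) = 372.7733  ⇒  Cov = 372.7733 / 5 = 74.5547
Σ(R_m − R̄_m)² = 224.9533  ⇒  Var(R_m) = 224.9533 / 5 = 44.9907
β = Cov / Var(R_m) = 74.5547 / 44.9907 = 1.6571
MRP = 13.13% − 4.98% = 8.15%
E(R) = R_f + β × MRP = 4.98% + 1.6571 × 8.15% = 18.49%

18.49%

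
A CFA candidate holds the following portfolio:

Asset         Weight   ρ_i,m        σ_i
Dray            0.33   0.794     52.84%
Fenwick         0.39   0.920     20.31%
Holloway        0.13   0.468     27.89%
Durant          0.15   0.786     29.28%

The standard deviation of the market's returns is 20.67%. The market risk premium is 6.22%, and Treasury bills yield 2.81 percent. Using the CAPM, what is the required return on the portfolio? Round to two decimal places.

10.72%

β_Dray = 0.794 × 52.84% / 20.67% = 2.0298
β_Fenwick = 0.920 × 20.31% / 20.67% = 0.9040
β_Holloway = 0.468 × 27.89% / 20.67% = 0.6315
β_Durant = 0.786 × 29.28% / 20.67% = 1.1134
β_P = Σ w_i β_i = 0.33×2.0298 + 0.39×0.9040 + 0.13×0.6315 + 0.15×1.1134 = 1.2715
E(R_P) = R_f + β_P × MRP = 2.81% + 1.2715 × 6.22% = 10.72%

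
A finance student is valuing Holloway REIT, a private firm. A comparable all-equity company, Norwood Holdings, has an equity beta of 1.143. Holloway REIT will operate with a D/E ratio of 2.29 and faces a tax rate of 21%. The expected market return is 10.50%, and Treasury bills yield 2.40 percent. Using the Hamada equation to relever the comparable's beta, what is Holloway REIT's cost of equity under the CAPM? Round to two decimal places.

β_L = β_U × [1 + (1 − t)(D/E)] = 1.143 × [1 + (1 − 0.21) × 2.29]
    = 1.143 × [1 + 0.79 × 2.29] = 1.143 × 2.8091 = 3.2108
MRP = 10.50% − 2.40% = 8.10%
E(R) = R_f + β_L × MRP = 2.40% + 3.2108 × 8.10% = 28.41%

28.41%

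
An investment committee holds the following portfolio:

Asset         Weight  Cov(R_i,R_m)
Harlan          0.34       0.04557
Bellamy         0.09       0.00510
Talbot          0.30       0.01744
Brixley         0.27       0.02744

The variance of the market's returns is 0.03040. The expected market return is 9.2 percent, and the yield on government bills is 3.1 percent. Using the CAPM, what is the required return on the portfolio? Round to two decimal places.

β_Harlan = 0.04557 / 0.03040 = 1.4990
β_Bellamy = 0.00510 / 0.03040 = 0.1678
β_Talbot = 0.01744 / 0.03040 = 0.5737
β_Brixley = 0.02744 / 0.03040 = 0.9026
β_P = Σ w_i β_i = 0.34×1.4990 + 0.09×0.1678 + 0.30×0.5737 + 0.27×0.9026 = 0.9406
MRP = 9.2% − 3.1% = 6.10%
E(R_P) = R_f + β_P × MRP = 3.1% + 0.9406 × 6.1% = 8.84%

8.84%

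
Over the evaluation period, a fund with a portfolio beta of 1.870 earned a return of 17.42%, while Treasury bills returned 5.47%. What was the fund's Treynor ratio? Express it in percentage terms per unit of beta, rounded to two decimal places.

6.39%

Treynor = (R_P − R_f) / β_P = (17.42% − 5.47%) / 1.8700 = 11.95% / 1.8700 = 6.39%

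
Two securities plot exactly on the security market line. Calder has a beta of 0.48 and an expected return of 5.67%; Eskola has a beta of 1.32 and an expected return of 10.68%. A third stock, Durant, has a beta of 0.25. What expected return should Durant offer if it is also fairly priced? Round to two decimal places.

4.30%

MRP (SML slope) = (10.68% − 5.67%) / (1.32 − 0.48) = 5.01% / 0.84 = 5.9643%
R_f (intercept) = 5.67% − 0.48 × 5.9643% = 2.8071%
E(R_Durant) = R_f + β × MRP = 2.8071% + 0.25 × 5.9643% = 4.30%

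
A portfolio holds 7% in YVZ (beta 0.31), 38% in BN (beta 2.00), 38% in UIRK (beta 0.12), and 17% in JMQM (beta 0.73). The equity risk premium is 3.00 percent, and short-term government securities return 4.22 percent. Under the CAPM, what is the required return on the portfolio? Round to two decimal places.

7.07%

β_P = Σ w_i β_i = 0.07×0.31 + 0.38×2.00 + 0.38×0.12 + 0.17×0.73 = 0.9514
E(R_P) = R_f + β_P × MRP = 4.22% + 0.9514 × 3.00% = 7.07%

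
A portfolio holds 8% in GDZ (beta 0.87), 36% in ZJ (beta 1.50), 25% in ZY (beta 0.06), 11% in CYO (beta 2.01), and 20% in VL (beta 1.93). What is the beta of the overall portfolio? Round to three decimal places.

1.232

β_P = Σ w_i β_i = 0.08×0.87 + 0.36×1.50 + 0.25×0.06 + 0.11×2.01 + 0.20×1.93 = 1.2317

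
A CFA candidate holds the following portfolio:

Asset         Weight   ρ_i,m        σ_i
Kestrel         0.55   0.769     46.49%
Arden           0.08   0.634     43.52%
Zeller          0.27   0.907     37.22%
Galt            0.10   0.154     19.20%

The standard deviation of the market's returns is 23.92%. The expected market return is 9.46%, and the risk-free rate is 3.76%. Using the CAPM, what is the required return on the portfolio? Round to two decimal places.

β_Kestrel = 0.769 × 46.49% / 23.92% = 1.4946
β_Arden = 0.634 × 43.52% / 23.92% = 1.1535
β_Zeller = 0.907 × 37.22% / 23.92% = 1.4113
β_Galt = 0.154 × 19.20% / 23.92% = 0.1236
β_P = Σ w_i β_i = 0.55×1.4946 + 0.08×1.1535 + 0.27×1.4113 + 0.10×0.1236 = 1.3077
MRP = 9.46% − 3.76% = 5.70%
E(R_P) = R_f + β_P × MRP = 3.76% + 1.3077 × 5.70% = 11.21%

11.21%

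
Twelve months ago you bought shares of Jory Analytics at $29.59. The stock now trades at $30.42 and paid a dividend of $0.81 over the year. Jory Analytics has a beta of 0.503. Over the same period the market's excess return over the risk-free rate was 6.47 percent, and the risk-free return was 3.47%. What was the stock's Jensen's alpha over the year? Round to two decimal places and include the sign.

Realised HPR = (P1 + D1 − P0) / P0 = (30.42 + 0.81 − 29.59) / 29.59 = 1.64 / 29.59 = 5.5424%
CAPM required = R_f + β·MRP = 3.47% + 0.503 × 6.47% = 6.72441%
α = realised − required = 5.5424% − 6.72441% = -1.18%

-1.18%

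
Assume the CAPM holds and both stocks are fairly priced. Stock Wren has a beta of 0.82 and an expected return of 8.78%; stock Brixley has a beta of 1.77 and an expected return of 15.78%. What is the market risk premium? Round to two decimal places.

Both satisfy E(R) = R_f + β·MRP, so the slope of the SML is
MRP = (15.78% − 8.78%) / (1.77 − 0.82) = 7.00% / 0.95 = 7.3684%

7.37%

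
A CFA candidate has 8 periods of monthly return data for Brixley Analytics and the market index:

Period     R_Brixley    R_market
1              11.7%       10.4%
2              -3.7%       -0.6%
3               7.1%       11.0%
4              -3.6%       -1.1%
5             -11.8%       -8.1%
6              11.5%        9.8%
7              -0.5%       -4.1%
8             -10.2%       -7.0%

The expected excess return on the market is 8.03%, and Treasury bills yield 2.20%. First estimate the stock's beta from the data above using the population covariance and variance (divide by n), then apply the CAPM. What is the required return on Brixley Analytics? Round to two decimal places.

10.99%

Mean R_i = (11.7 − 3.7 + 7.1 − 3.6 − 11.8 + 11.5 − 0.5 − 10.2) / 8 = 0.0625%
Mean R_m = (10.4 − 0.6 + 11.0 − 1.1 − 8.1 + 9.8 − 4.1 − 7.0) / 8 = 1.2875%
Σ(R_i − R̄_i)(R_m − R̄_m) = 487.0463  ⇒  Cov = 487.0463 / 8 = 60.8808
Σ(R_m − R̄_m)² = 444.9288  ⇒  Var(R_m) = 444.9288 / 8 = 55.6161
β = Cov / Var(R_m) = 60.8808 / 55.6161 = 1.0947
E(R) = R_f + β × MRP = 2.20% + 1.0947 × 8.03% = 10.99%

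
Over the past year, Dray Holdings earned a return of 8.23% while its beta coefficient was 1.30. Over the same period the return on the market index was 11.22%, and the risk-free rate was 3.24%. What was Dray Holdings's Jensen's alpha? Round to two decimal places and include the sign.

Market excess return = 11.22% − 3.24% = 7.98%
CAPM benchmark = R_f + β(R_m − R_f) = 3.24% + 1.30 × 7.98% = 13.6140%
α = actual − benchmark = 8.23% − 13.6140% = -5.38%

-5.38%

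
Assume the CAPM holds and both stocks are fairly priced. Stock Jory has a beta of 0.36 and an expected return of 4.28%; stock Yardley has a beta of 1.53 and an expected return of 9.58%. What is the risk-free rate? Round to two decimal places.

2.65%

Both satisfy E(R) = R_f + β·MRP, so the slope of the SML is
MRP = (9.58% − 4.28%) / (1.53 − 0.36) = 5.30% / 1.17 = 4.5299%
R_f = E(R_Jory) − β_Jory·MRP = 4.28% − 0.36 × 4.5299% = 2.6492%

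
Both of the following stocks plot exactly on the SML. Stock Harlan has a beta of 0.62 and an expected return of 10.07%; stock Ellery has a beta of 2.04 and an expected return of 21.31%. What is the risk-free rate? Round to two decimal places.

Both satisfy E(R) = R_f + β·MRP, so the slope of the SML is
MRP = (21.31% − 10.07%) / (2.04 − 0.62) = 11.24% / 1.42 = 7.9155%
R_f = E(R_Harlan) − β_Harlan·MRP = 10.07% − 0.62 × 7.9155% = 5.1624%

5.16%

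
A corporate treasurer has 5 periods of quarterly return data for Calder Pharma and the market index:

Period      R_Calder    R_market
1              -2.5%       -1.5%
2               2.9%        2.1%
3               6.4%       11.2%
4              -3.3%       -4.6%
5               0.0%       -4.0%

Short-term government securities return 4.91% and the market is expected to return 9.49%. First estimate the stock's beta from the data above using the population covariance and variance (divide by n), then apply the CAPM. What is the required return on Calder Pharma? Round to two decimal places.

7.50%

Mean R_i = (-2.5 + 2.9 + 6.4 − 3.3 + 0.0) / 5 = 0.7000%
Mean R_m = (-1.5 + 2.1 + 11.2 − 4.6 − 4.0) / 5 = 0.6400%
Σ(R_i − R̄_i)(R_m − R̄_m) = 94.4600  ⇒  Cov = 94.4600 / 5 = 18.8920
Σ(R_m − R̄_m)² = 167.2120  ⇒  Var(R_m) = 167.2120 / 5 = 33.4424
β = Cov / Var(R_m) = 18.8920 / 33.4424 = 0.5649
MRP = 9.49% − 4.91% = 4.58%
E(R) = R_f + β × MRP = 4.91% + 0.5649 × 4.58% = 7.50%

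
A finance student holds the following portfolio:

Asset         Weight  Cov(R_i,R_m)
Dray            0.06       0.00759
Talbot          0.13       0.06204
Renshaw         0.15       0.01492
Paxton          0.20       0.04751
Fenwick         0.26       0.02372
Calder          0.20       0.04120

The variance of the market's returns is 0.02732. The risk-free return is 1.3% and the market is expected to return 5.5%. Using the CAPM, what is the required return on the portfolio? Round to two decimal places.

6.63%

β_Dray = 0.00759 / 0.02732 = 0.2778
β_Talbot = 0.06204 / 0.02732 = 2.2709
β_Renshaw = 0.01492 / 0.02732 = 0.5461
β_Paxton = 0.04751 / 0.02732 = 1.7390
β_Fenwick = 0.02372 / 0.02732 = 0.8682
β_Calder = 0.04120 / 0.02732 = 1.5081
β_P = Σ w_i β_i = 0.06×0.2778 + 0.13×2.2709 + 0.15×0.5461 + 0.20×1.7390 + 0.26×0.8682 + 0.20×1.5081 = 1.2690
MRP = 5.5% − 1.3% = 4.20%
E(R_P) = R_f + β_P × MRP = 1.3% + 1.2690 × 4.2% = 6.63%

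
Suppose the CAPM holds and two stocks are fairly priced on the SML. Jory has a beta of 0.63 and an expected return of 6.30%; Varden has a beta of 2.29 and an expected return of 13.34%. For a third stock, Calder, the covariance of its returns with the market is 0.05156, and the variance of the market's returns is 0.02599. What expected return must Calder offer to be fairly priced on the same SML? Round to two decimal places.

12.04%

MRP = (13.34% − 6.30%) / (2.29 − 0.63) = 4.2410%
R_f = 6.30% − 0.63 × 4.2410% = 3.6282%
β_Calder = Cov / Var(R_m) = 0.05156 / 0.02599 = 1.9838
E(R_Calder) = R_f + β × MRP = 3.6282% + 1.9838 × 4.2410% = 12.04%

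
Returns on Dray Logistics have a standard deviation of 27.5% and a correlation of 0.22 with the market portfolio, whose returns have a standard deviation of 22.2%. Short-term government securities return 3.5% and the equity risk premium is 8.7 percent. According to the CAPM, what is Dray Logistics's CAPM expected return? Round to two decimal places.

5.87%

β = ρ × σ_i / σ_m = 0.22 × 27.5% / 22.2% = 0.2725
E(R) = 3.5% + 0.2725 × 8.7% = 5.87%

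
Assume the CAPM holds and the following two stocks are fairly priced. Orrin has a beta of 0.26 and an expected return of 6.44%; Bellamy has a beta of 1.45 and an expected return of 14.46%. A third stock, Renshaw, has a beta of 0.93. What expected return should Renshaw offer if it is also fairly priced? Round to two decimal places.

10.96%

MRP (SML slope) = (14.46% − 6.44%) / (1.45 − 0.26) = 8.02% / 1.19 = 6.7395%
R_f (intercept) = 6.44% − 0.26 × 6.7395% = 4.6877%
E(R_Renshaw) = R_f + β × MRP = 4.6877% + 0.93 × 6.7395% = 10.96%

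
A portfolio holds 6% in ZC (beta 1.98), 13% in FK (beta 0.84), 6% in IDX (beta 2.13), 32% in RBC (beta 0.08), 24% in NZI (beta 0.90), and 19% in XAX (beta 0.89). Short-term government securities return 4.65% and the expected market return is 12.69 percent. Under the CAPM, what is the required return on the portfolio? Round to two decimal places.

β_P = Σ w_i β_i = 0.06×1.98 + 0.13×0.84 + 0.06×2.13 + 0.32×0.08 + 0.24×0.90 + 0.19×0.89 = 0.7665
MRP = 12.69% − 4.65% = 8.04%
E(R_P) = R_f + β_P × MRP = 4.65% + 0.7665 × 8.04% = 10.81%

10.81%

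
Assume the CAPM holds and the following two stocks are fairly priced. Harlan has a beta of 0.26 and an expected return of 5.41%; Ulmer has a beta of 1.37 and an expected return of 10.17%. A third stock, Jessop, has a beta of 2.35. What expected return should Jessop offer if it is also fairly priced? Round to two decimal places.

MRP (SML slope) = (10.17% − 5.41%) / (1.37 − 0.26) = 4.76% / 1.11 = 4.2883%
R_f (intercept) = 5.41% − 0.26 × 4.2883% = 4.2950%
E(R_Jessop) = R_f + β × MRP = 4.2950% + 2.35 × 4.2883% = 14.37%

14.37%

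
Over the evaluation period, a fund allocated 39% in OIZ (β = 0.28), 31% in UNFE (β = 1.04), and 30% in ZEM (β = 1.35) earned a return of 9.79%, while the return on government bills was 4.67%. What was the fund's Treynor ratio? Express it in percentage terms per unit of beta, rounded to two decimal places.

β_P = 0.39×0.28 + 0.31×1.04 + 0.30×1.35 = 0.8366
Treynor = (R_P − R_f) / β_P = (9.79% − 4.67%) / 0.8366 = 5.12% / 0.8366 = 6.12%

6.12%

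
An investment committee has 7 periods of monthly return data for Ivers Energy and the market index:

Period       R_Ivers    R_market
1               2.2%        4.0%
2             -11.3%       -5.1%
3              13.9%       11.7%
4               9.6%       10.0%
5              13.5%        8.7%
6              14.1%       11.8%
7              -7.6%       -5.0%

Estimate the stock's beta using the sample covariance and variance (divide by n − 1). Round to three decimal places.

1.411

Mean R_i = (2.2 − 11.3 + 13.9 + 9.6 + 13.5 + 14.1 − 7.6) / 7 = 4.9143%
Mean R_m = (4.0 − 5.1 + 11.7 + 10.0 + 8.7 + 11.8 − 5.0) / 7 = 5.1571%
Σ(R_i − R̄_i)(R_m − R̄_m) = 469.4843  ⇒  Cov = 469.4843 / 6 = 78.2474
Σ(R_m − R̄_m)² = 332.6571  ⇒  Var(R_m) = 332.6571 / 6 = 55.4429
β = Cov / Var(R_m) = 78.2474 / 55.4429 = 1.4113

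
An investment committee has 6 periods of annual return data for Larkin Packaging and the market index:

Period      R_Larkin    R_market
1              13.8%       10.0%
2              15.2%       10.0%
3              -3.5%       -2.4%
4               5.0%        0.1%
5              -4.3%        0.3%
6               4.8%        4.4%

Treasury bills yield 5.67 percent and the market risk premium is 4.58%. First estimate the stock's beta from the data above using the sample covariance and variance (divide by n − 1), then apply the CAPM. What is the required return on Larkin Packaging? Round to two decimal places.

12.24%

Mean R_i = (13.8 + 15.2 − 3.5 + 5.0 − 4.3 + 4.8) / 6 = 5.1667%
Mean R_m = (10.0 + 10.0 − 2.4 + 0.1 + 0.3 + 4.4) / 6 = 3.7333%
Σ(R_i − R̄_i)(R_m − R̄_m) = 202.9967  ⇒  Cov = 202.9967 / 5 = 40.5993
Σ(R_m − R̄_m)² = 141.5933  ⇒  Var(R_m) = 141.5933 / 5 = 28.3187
β = Cov / Var(R_m) = 40.5993 / 28.3187 = 1.4337
E(R) = R_f + β × MRP = 5.67% + 1.4337 × 4.58% = 12.24%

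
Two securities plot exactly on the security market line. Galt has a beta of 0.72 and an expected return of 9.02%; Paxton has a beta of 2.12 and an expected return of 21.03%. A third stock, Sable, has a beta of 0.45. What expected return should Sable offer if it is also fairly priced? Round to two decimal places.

6.70%

MRP (SML slope) = (21.03% − 9.02%) / (2.12 − 0.72) = 12.01% / 1.40 = 8.5786%
R_f (intercept) = 9.02% − 0.72 × 8.5786% = 2.8434%
E(R_Sable) = R_f + β × MRP = 2.8434% + 0.45 × 8.5786% = 6.70%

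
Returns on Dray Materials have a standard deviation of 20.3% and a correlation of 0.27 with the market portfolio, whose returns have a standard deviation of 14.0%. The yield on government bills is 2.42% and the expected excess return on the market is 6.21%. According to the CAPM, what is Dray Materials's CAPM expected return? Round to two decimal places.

4.85%

β = ρ × σ_i / σ_m = 0.27 × 20.3% / 14.0% = 0.3915
E(R) = 2.42% + 0.3915 × 6.21% = 4.85%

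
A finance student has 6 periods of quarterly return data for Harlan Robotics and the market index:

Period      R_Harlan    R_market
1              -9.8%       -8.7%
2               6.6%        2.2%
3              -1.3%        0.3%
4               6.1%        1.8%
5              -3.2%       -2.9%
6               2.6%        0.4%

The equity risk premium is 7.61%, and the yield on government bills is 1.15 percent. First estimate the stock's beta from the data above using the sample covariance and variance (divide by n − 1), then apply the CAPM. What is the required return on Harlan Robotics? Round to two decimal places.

12.12%

Mean R_i = (-9.8 + 6.6 − 1.3 + 6.1 − 3.2 + 2.6) / 6 = 0.1667%
Mean R_m = (-8.7 + 2.2 + 0.3 + 1.8 − 2.9 + 0.4) / 6 = -1.1500%
Σ(R_i − R̄_i)(R_m − R̄_m) = 121.8400  ⇒  Cov = 121.8400 / 5 = 24.3680
Σ(R_m − R̄_m)² = 84.4950  ⇒  Var(R_m) = 84.4950 / 5 = 16.8990
β = Cov / Var(R_m) = 24.3680 / 16.8990 = 1.4420
E(R) = R_f + β × MRP = 1.15% + 1.4420 × 7.61% = 12.12%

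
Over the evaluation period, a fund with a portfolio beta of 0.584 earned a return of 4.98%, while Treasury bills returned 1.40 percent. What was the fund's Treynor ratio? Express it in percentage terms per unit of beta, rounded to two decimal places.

Treynor = (R_P − R_f) / β_P = (4.98% − 1.40%) / 0.5840 = 3.58% / 0.5840 = 6.13%

6.13%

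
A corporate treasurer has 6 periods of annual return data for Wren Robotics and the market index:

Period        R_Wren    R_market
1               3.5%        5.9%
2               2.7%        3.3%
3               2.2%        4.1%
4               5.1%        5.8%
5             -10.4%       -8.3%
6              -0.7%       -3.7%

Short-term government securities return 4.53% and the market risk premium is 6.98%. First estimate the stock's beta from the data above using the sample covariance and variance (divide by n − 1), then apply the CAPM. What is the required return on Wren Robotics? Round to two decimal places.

Mean R_i = (3.5 + 2.7 + 2.2 + 5.1 − 10.4 − 0.7) / 6 = 0.4000%
Mean R_m = (5.9 + 3.3 + 4.1 + 5.8 − 8.3 − 3.7) / 6 = 1.1833%
Σ(R_i − R̄_i)(R_m − R̄_m) = 154.2300  ⇒  Cov = 154.2300 / 5 = 30.8460
Σ(R_m − R̄_m)² = 170.3283  ⇒  Var(R_m) = 170.3283 / 5 = 34.0657
β = Cov / Var(R_m) = 30.8460 / 34.0657 = 0.9055
E(R) = R_f + β × MRP = 4.53% + 0.9055 × 6.98% = 10.85%

10.85%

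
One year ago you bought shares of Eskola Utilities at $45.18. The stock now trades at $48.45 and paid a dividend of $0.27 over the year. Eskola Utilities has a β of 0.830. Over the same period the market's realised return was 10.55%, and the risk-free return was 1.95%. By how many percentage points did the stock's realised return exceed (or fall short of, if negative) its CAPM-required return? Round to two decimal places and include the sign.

-1.25%

Realised HPR = (P1 + D1 − P0) / P0 = (48.45 + 0.27 − 45.18) / 45.18 = 3.54 / 45.18 = 7.8353%
MRP = 10.55% − 1.95% = 8.60%
CAPM required = R_f + β·MRP = 1.95% + 0.830 × 8.60% = 9.08800%
α = realised − required = 7.8353% − 9.08800% = -1.25%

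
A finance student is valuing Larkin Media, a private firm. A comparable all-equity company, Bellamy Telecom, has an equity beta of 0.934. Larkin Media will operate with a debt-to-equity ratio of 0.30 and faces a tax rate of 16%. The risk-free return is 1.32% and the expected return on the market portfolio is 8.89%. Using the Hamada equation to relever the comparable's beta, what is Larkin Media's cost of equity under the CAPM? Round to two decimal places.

β_L = β_U × [1 + (1 − t)(D/E)] = 0.934 × [1 + (1 − 0.16) × 0.30]
    = 0.934 × [1 + 0.84 × 0.30] = 0.934 × 1.2520 = 1.1694
MRP = 8.89% − 1.32% = 7.57%
E(R) = R_f + β_L × MRP = 1.32% + 1.1694 × 7.57% = 10.17%

10.17%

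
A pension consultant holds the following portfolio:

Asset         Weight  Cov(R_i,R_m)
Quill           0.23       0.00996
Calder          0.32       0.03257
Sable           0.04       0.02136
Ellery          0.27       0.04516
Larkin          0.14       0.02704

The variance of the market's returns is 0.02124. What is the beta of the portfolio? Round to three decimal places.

1.391

β_Quill = 0.00996 / 0.02124 = 0.4689
β_Calder = 0.03257 / 0.02124 = 1.5334
β_Sable = 0.02136 / 0.02124 = 1.0056
β_Ellery = 0.04516 / 0.02124 = 2.1262
β_Larkin = 0.02704 / 0.02124 = 1.2731
β_P = Σ w_i β_i = 0.23×0.4689 + 0.32×1.5334 + 0.04×1.0056 + 0.27×2.1262 + 0.14×1.2731 = 1.3911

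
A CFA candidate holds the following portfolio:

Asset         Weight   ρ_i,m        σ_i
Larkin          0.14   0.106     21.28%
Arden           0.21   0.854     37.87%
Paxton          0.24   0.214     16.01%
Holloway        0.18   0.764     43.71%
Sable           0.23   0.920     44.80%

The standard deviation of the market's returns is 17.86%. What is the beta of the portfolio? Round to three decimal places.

β_Larkin = 0.106 × 21.28% / 17.86% = 0.1263
β_Arden = 0.854 × 37.87% / 17.86% = 1.8108
β_Paxton = 0.214 × 16.01% / 17.86% = 0.1918
β_Holloway = 0.764 × 43.71% / 17.86% = 1.8698
β_Sable = 0.920 × 44.80% / 17.86% = 2.3077
β_P = Σ w_i β_i = 0.14×0.1263 + 0.21×1.8108 + 0.24×0.1918 + 0.18×1.8698 + 0.23×2.3077 = 1.3113

1.311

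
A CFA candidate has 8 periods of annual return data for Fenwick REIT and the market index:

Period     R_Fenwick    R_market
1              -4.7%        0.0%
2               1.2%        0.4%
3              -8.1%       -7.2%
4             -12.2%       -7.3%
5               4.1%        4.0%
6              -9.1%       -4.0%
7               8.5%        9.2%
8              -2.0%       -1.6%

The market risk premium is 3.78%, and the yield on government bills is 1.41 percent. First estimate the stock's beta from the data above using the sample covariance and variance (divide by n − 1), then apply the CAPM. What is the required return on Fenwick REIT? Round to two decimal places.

5.96%

Mean R_i = (-4.7 + 1.2 − 8.1 − 12.2 + 4.1 − 9.1 + 8.5 − 2.0) / 8 = -2.7875%
Mean R_m = (0.0 + 0.4 − 7.2 − 7.3 + 4.0 − 4.0 + 9.2 − 1.6) / 8 = -0.8125%
Σ(R_i − R̄_i)(R_m − R̄_m) = 263.9413  ⇒  Cov = 263.9413 / 7 = 37.7059
Σ(R_m − R̄_m)² = 219.2088  ⇒  Var(R_m) = 219.2088 / 7 = 31.3155
β = Cov / Var(R_m) = 37.7059 / 31.3155 = 1.2041
E(R) = R_f + β × MRP = 1.41% + 1.2041 × 3.78% = 5.96%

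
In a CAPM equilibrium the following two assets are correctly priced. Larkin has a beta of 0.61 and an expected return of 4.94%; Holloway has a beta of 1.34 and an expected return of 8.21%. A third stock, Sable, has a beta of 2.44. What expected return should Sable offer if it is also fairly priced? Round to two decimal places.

13.14%

MRP (SML slope) = (8.21% − 4.94%) / (1.34 − 0.61) = 3.27% / 0.73 = 4.4795%
R_f (intercept) = 4.94% − 0.61 × 4.4795% = 2.2075%
E(R_Sable) = R_f + β × MRP = 2.2075% + 2.44 × 4.4795% = 13.14%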